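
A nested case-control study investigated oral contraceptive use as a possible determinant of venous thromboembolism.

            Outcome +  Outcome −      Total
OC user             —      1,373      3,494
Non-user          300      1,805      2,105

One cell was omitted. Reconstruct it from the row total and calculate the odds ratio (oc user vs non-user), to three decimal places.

The missing cell is in the exposed row: 3494 − 1373 = 2121.
So a = 2121, b = 1373, c = 300, d = 1805.
OR = (a·d)/(b·c) = (2121 × 1805) / (1373 × 300) = 3828405 / 411900 = 9.29450

9.295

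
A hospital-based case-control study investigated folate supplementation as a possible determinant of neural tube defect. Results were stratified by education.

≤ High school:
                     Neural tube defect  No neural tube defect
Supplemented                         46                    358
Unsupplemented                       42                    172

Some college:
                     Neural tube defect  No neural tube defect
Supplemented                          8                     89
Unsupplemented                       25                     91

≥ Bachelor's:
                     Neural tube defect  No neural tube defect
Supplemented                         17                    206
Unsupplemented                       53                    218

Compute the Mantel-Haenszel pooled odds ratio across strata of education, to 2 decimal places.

OR_MH = Σ(aᵢdᵢ/nᵢ) / Σ(bᵢcᵢ/nᵢ), where nᵢ is the stratum total.
Stratum 1 (≤ High school): n = 618; a·d/n = 46·172/618 = 12.8026; b·c/n = 358·42/618 = 24.3301
Stratum 2 (Some college): n = 213; a·d/n = 8·91/213 = 3.4178; b·c/n = 89·25/213 = 10.4460
Stratum 3 (≥ Bachelor's): n = 494; a·d/n = 17·218/494 = 7.5020; b·c/n = 206·53/494 = 22.1012
OR_MH = (12.8026 + 3.4178 + 7.5020) / (24.3301 + 10.4460 + 22.1012) = 23.7225 / 56.8773 = 0.41708

0.42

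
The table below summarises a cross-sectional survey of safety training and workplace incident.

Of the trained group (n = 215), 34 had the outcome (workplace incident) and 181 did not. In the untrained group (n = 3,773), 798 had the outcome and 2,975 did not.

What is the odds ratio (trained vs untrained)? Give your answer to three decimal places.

0.700

From the description: a = 34, b = 181, c = 798, d = 2975.
OR = (a·d)/(b·c) = (34 × 2975) / (181 × 798) = 101150 / 144438 = 0.70030
Exposure is associated with lower odds of workplace incident (OR = 0.70 < 1).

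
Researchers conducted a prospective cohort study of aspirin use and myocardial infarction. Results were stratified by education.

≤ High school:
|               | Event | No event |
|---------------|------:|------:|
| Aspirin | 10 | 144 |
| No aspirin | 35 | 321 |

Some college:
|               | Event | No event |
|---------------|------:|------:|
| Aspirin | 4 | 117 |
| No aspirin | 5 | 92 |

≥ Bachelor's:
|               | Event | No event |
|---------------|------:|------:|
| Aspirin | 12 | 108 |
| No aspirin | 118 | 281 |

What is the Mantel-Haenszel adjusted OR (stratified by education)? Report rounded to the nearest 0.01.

OR_MH = Σ(aᵢdᵢ/nᵢ) / Σ(bᵢcᵢ/nᵢ), where nᵢ is the stratum total.
Stratum 1 (≤ High school): n = 510; a·d/n = 10·321/510 = 6.2941; b·c/n = 144·35/510 = 9.8824
Stratum 2 (Some college): n = 218; a·d/n = 4·92/218 = 1.6881; b·c/n = 117·5/218 = 2.6835
Stratum 3 (≥ Bachelor's): n = 519; a·d/n = 12·281/519 = 6.4971; b·c/n = 108·118/519 = 24.5549
OR_MH = (6.2941 + 1.6881 + 6.4971) / (9.8824 + 2.6835 + 24.5549) = 14.4793 / 37.1208 = 0.39006

0.39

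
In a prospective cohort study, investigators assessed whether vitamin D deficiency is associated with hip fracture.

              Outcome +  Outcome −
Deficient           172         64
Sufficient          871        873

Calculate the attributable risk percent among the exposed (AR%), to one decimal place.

Cells: a = 172, b = 64, c = 871, d = 873.
Risk in exposed = 172/236 = 0.72881; risk in unexposed = 871/1744 = 0.49943.
RR = 0.72881/0.49943 = 1.45930
AR% = (RR − 1)/RR × 100 = (1.45930 − 1)/1.45930 × 100 = 31.4740%

31.5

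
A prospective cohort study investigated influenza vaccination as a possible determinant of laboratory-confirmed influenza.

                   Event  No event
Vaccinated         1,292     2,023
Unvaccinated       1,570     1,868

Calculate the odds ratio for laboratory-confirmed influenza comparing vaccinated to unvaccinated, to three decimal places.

Cells: a = 1292, b = 2023, c = 1570, d = 1868.
OR = (a·d)/(b·c) = (1292 × 1868) / (2023 × 1570) = 2413456 / 3176110 = 0.75988
Exposure is associated with lower odds of laboratory-confirmed influenza (OR = 0.76 < 1).

0.760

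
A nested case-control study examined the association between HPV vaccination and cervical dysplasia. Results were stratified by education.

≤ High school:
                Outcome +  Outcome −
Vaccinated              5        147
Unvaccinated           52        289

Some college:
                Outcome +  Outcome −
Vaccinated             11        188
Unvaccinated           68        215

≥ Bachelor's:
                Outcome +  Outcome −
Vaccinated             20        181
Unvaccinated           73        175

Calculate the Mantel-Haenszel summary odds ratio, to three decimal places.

0.219

OR_MH = Σ(aᵢdᵢ/nᵢ) / Σ(bᵢcᵢ/nᵢ), where nᵢ is the stratum total.
Stratum 1 (≤ High school): n = 493; a·d/n = 5·289/493 = 2.9310; b·c/n = 147·52/493 = 15.5051
Stratum 2 (Some college): n = 482; a·d/n = 11·215/482 = 4.9066; b·c/n = 188·68/482 = 26.5228
Stratum 3 (≥ Bachelor's): n = 449; a·d/n = 20·175/449 = 7.7951; b·c/n = 181·73/449 = 29.4276
OR_MH = (2.9310 + 4.9066 + 7.7951) / (15.5051 + 26.5228 + 29.4276) = 15.6328 / 71.4555 = 0.21878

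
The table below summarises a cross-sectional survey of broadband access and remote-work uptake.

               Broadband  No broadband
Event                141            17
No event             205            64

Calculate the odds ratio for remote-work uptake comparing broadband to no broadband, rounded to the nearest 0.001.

Reading the table with exposure as columns: a = 141 (Broadband, case), b = 205 (Broadband, non-case), c = 17 (No broadband, case), d = 64.
OR = (a·d)/(b·c) = (141 × 64) / (205 × 17) = 9024 / 3485 = 2.58938
The odds of remote-work uptake are about 2.59 times as high in the broadband group.

2.589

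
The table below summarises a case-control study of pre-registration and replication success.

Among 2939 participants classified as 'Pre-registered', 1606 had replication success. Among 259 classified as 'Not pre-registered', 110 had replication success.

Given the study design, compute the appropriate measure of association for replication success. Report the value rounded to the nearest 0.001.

From the description: a = 1606, b = 1333, c = 110, d = 149.
This is a case-control study: participants were sampled on outcome status, so risks in the source population cannot be estimated directly — relative risk is not valid here. The odds ratio is the appropriate measure.
OR = (a·d)/(b·c) = (1606 × 149) / (1333 × 110) = 239294 / 146630 = 1.63196

1.632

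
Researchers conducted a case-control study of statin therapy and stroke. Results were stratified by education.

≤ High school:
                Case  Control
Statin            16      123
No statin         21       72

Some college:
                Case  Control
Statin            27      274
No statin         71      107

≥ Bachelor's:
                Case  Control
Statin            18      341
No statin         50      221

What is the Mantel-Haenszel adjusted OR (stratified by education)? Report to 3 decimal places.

OR_MH = Σ(aᵢdᵢ/nᵢ) / Σ(bᵢcᵢ/nᵢ), where nᵢ is the stratum total.
Stratum 1 (≤ High school): n = 232; a·d/n = 16·72/232 = 4.9655; b·c/n = 123·21/232 = 11.1336
Stratum 2 (Some college): n = 479; a·d/n = 27·107/479 = 6.0313; b·c/n = 274·71/479 = 40.6138
Stratum 3 (≥ Bachelor's): n = 630; a·d/n = 18·221/630 = 6.3143; b·c/n = 341·50/630 = 27.0635
OR_MH = (4.9655 + 6.0313 + 6.3143) / (11.1336 + 40.6138 + 27.0635) = 17.3111 / 78.8109 = 0.21965

0.220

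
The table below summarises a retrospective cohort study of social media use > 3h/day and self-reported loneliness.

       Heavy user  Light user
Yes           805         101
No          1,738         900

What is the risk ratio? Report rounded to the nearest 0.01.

Reading the table with exposure as columns: a = 805 (Heavy user, case), b = 1738 (Heavy user, non-case), c = 101 (Light user, case), d = 900.
Risk in exposed = 805/2543 = 0.31656; risk in unexposed = 101/1001 = 0.10090.
RR = 0.31656 / 0.10090 = 3.13734
The risk among the exposed is 3.14 times that among the unexposed.

3.14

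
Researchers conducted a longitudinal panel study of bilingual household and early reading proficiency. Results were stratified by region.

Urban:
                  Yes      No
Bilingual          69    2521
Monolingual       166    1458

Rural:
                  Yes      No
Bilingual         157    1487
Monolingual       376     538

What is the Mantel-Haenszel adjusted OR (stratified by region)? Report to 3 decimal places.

0.179

OR_MH = Σ(aᵢdᵢ/nᵢ) / Σ(bᵢcᵢ/nᵢ), where nᵢ is the stratum total.
Stratum 1 (Urban): n = 4214; a·d/n = 69·1458/4214 = 23.8733; b·c/n = 2521·166/4214 = 99.3085
Stratum 2 (Rural): n = 2558; a·d/n = 157·538/2558 = 33.0203; b·c/n = 1487·376/2558 = 218.5739
OR_MH = (23.8733 + 33.0203) / (99.3085 + 218.5739) = 56.8936 / 317.8824 = 0.17898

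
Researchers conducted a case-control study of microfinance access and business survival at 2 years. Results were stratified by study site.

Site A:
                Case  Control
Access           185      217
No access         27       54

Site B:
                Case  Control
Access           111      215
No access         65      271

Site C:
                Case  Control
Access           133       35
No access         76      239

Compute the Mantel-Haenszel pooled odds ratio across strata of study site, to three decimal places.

3.405

OR_MH = Σ(aᵢdᵢ/nᵢ) / Σ(bᵢcᵢ/nᵢ), where nᵢ is the stratum total.
Stratum 1 (Site A): n = 483; a·d/n = 185·54/483 = 20.6832; b·c/n = 217·27/483 = 12.1304
Stratum 2 (Site B): n = 662; a·d/n = 111·271/662 = 45.4396; b·c/n = 215·65/662 = 21.1103
Stratum 3 (Site C): n = 483; a·d/n = 133·239/483 = 65.8116; b·c/n = 35·76/483 = 5.5072
OR_MH = (20.6832 + 45.4396 + 65.8116) / (12.1304 + 21.1103 + 5.5072) = 131.9344 / 38.7480 = 3.40494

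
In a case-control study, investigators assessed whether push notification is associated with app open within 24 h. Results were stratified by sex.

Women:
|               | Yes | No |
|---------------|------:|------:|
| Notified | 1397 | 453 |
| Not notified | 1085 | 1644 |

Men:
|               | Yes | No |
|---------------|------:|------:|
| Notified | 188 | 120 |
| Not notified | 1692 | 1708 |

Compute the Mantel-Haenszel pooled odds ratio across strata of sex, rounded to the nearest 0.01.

3.63

OR_MH = Σ(aᵢdᵢ/nᵢ) / Σ(bᵢcᵢ/nᵢ), where nᵢ is the stratum total.
Stratum 1 (Women): n = 4579; a·d/n = 1397·1644/4579 = 501.5654; b·c/n = 453·1085/4579 = 107.3389
Stratum 2 (Men): n = 3708; a·d/n = 188·1708/3708 = 86.5976; b·c/n = 120·1692/3708 = 54.7573
OR_MH = (501.5654 + 86.5976) / (107.3389 + 54.7573) = 588.1630 / 162.0962 = 3.62848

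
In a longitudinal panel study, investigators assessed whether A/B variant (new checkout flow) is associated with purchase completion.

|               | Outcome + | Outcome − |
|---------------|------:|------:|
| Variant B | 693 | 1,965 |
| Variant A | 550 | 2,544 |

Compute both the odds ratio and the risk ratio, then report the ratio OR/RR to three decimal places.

Cells: a = 693, b = 1965, c = 550, d = 2544.
OR = (693·2544)/(1965·550) = 1762992/1080750 = 1.63127
Risk in exposed = 693/2658 = 0.26072; risk in unexposed = 550/3094 = 0.17776; RR = 1.46668
OR/RR = 1.63127 / 1.46668 = 1.11222
The outcome is not rare, so the OR lies further from 1 than the RR.

1.112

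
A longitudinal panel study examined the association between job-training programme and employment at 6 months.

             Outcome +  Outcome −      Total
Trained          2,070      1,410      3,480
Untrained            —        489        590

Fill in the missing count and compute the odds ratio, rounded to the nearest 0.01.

The missing cell is in the unexposed row: 590 − 489 = 101.
So a = 2070, b = 1410, c = 101, d = 489.
OR = (a·d)/(b·c) = (2070 × 489) / (1410 × 101) = 1012230 / 142410 = 7.10786

7.11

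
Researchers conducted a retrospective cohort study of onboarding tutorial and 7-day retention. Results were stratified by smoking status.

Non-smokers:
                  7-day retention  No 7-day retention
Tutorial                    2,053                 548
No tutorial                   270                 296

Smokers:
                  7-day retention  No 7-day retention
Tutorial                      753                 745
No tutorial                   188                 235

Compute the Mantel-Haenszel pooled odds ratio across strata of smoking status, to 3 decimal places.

2.374

OR_MH = Σ(aᵢdᵢ/nᵢ) / Σ(bᵢcᵢ/nᵢ), where nᵢ is the stratum total.
Stratum 1 (Non-smokers): n = 3167; a·d/n = 2053·296/3167 = 191.8813; b·c/n = 548·270/3167 = 46.7193
Stratum 2 (Smokers): n = 1921; a·d/n = 753·235/1921 = 92.1161; b·c/n = 745·188/1921 = 72.9099
OR_MH = (191.8813 + 92.1161) / (46.7193 + 72.9099) = 283.9974 / 119.6292 = 2.37398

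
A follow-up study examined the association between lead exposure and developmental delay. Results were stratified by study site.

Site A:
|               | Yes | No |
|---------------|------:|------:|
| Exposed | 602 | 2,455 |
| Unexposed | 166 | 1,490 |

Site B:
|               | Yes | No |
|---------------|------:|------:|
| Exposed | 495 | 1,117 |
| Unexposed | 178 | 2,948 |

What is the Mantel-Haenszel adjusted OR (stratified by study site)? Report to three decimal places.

OR_MH = Σ(aᵢdᵢ/nᵢ) / Σ(bᵢcᵢ/nᵢ), where nᵢ is the stratum total.
Stratum 1 (Site A): n = 4713; a·d/n = 602·1490/4713 = 190.3204; b·c/n = 2455·166/4713 = 86.4693
Stratum 2 (Site B): n = 4738; a·d/n = 495·2948/4738 = 307.9907; b·c/n = 1117·178/4738 = 41.9641
OR_MH = (190.3204 + 307.9907) / (86.4693 + 41.9641) = 498.3111 / 128.4335 = 3.87992

3.880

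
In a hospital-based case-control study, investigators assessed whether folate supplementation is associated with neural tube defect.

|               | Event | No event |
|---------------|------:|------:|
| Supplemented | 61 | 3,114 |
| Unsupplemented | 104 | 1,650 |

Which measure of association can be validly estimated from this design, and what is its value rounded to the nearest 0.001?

0.311

Cells: a = 61, b = 3114, c = 104, d = 1650.
This is a hospital-based case-control study: participants were sampled on outcome status, so risks in the source population cannot be estimated directly — relative risk is not valid here. The odds ratio is the appropriate measure.
OR = (a·d)/(b·c) = (61 × 1650) / (3114 × 104) = 100650 / 323856 = 0.31079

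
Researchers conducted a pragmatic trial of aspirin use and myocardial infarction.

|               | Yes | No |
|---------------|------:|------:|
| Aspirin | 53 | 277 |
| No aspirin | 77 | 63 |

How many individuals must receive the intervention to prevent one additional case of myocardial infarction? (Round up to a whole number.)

Risk in treated group = 53/330 = 0.16061; risk in control = 77/140 = 0.55000.
Absolute risk reduction = 0.55000 − 0.16061 = 0.38939
NNT = 1 / ARR = 1 / 0.38939 = 2.568 → round up → 3

3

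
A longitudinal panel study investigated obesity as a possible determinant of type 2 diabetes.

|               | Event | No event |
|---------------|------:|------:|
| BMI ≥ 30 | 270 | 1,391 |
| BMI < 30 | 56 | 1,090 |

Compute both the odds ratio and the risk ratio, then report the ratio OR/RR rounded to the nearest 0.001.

Cells: a = 270, b = 1391, c = 56, d = 1090.
OR = (270·1090)/(1391·56) = 294300/77896 = 3.77811
Risk in exposed = 270/1661 = 0.16255; risk in unexposed = 56/1146 = 0.04887; RR = 3.32652
OR/RR = 3.77811 / 3.32652 = 1.13575
The outcome is not rare, so the OR lies further from 1 than the RR.

1.136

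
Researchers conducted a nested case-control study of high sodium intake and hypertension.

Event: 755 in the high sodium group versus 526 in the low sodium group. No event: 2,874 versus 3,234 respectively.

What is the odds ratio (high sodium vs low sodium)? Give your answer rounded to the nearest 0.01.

1.62

From the description: a = 755, b = 2874, c = 526, d = 3234.
OR = (a·d)/(b·c) = (755 × 3234) / (2874 × 526) = 2441670 / 1511724 = 1.61516
The odds of hypertension are about 1.62 times as high in the high sodium group.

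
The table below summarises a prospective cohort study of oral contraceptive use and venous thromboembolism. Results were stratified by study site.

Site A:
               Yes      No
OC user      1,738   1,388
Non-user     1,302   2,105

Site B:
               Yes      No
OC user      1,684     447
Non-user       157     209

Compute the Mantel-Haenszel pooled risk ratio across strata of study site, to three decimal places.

1.523

RR_MH = Σ(aᵢ·n₀ᵢ/nᵢ) / Σ(cᵢ·n₁ᵢ/nᵢ), with n₁ᵢ = aᵢ+bᵢ (exposed), n₀ᵢ = cᵢ+dᵢ (unexposed), nᵢ = n₁ᵢ+n₀ᵢ.
Stratum 1 (Site A): n₁ = 3126, n₀ = 3407, n = 6533; a·n₀/n = 1738·3407/6533 = 906.3778; c·n₁/n = 1302·3126/6533 = 622.9989
Stratum 2 (Site B): n₁ = 2131, n₀ = 366, n = 2497; a·n₀/n = 1684·366/2497 = 246.8338; c·n₁/n = 157·2131/2497 = 133.9876
RR_MH = (906.3778 + 246.8338) / (622.9989 + 133.9876) = 1153.2116 / 756.9865 = 1.52342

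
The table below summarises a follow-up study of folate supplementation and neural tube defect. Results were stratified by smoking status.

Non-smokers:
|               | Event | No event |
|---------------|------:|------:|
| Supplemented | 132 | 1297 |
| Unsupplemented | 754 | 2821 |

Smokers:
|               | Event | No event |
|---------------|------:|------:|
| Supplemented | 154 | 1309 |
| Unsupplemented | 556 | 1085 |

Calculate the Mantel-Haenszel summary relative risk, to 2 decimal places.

0.37

RR_MH = Σ(aᵢ·n₀ᵢ/nᵢ) / Σ(cᵢ·n₁ᵢ/nᵢ), with n₁ᵢ = aᵢ+bᵢ (exposed), n₀ᵢ = cᵢ+dᵢ (unexposed), nᵢ = n₁ᵢ+n₀ᵢ.
Stratum 1 (Non-smokers): n₁ = 1429, n₀ = 3575, n = 5004; a·n₀/n = 132·3575/5004 = 94.3046; c·n₁/n = 754·1429/5004 = 215.3209
Stratum 2 (Smokers): n₁ = 1463, n₀ = 1641, n = 3104; a·n₀/n = 154·1641/3104 = 81.4156; c·n₁/n = 556·1463/3104 = 262.0580
RR_MH = (94.3046 + 81.4156) / (215.3209 + 262.0580) = 175.7201 / 477.3789 = 0.36809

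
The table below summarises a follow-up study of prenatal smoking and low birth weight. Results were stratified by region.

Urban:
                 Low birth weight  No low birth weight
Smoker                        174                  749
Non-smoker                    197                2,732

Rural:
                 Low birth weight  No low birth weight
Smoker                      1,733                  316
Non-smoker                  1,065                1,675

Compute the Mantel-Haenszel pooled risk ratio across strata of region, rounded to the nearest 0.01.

2.23

RR_MH = Σ(aᵢ·n₀ᵢ/nᵢ) / Σ(cᵢ·n₁ᵢ/nᵢ), with n₁ᵢ = aᵢ+bᵢ (exposed), n₀ᵢ = cᵢ+dᵢ (unexposed), nᵢ = n₁ᵢ+n₀ᵢ.
Stratum 1 (Urban): n₁ = 923, n₀ = 2929, n = 3852; a·n₀/n = 174·2929/3852 = 132.3069; c·n₁/n = 197·923/3852 = 47.2043
Stratum 2 (Rural): n₁ = 2049, n₀ = 2740, n = 4789; a·n₀/n = 1733·2740/4789 = 991.5264; c·n₁/n = 1065·2049/4789 = 455.6661
RR_MH = (132.3069 + 991.5264) / (47.2043 + 455.6661) = 1123.8333 / 502.8704 = 2.23484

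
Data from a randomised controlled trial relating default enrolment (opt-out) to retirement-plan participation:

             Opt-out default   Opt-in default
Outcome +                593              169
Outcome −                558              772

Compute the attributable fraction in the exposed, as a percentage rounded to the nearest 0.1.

65.1

Reading the table with exposure as columns: a = 593 (Opt-out default, case), b = 558 (Opt-out default, non-case), c = 169 (Opt-in default, case), d = 772.
Risk in exposed = 593/1151 = 0.51520; risk in unexposed = 169/941 = 0.17960.
RR = 0.51520/0.17960 = 2.86868
AR% = (RR − 1)/RR × 100 = (2.86868 − 1)/2.86868 × 100 = 65.1408%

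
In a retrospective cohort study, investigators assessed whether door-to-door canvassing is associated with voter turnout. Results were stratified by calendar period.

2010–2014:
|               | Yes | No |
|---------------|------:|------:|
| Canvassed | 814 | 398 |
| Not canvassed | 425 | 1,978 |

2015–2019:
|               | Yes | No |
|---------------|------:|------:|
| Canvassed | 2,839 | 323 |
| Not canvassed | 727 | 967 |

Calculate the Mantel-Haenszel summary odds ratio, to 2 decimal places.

OR_MH = Σ(aᵢdᵢ/nᵢ) / Σ(bᵢcᵢ/nᵢ), where nᵢ is the stratum total.
Stratum 1 (2010–2014): n = 3615; a·d/n = 814·1978/3615 = 445.3920; b·c/n = 398·425/3615 = 46.7911
Stratum 2 (2015–2019): n = 4856; a·d/n = 2839·967/4856 = 565.3445; b·c/n = 323·727/4856 = 48.3569
OR_MH = (445.3920 + 565.3445) / (46.7911 + 48.3569) = 1010.7365 / 95.1480 = 10.62278

10.62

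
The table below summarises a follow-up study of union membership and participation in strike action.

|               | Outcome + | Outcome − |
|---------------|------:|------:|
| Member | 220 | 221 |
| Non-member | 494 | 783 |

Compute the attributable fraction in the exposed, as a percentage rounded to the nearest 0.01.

Cells: a = 220, b = 221, c = 494, d = 783.
Risk in exposed = 220/441 = 0.49887; risk in unexposed = 494/1277 = 0.38684.
RR = 0.49887/0.38684 = 1.28958
AR% = (RR − 1)/RR × 100 = (1.28958 − 1)/1.28958 × 100 = 22.4553%

22.46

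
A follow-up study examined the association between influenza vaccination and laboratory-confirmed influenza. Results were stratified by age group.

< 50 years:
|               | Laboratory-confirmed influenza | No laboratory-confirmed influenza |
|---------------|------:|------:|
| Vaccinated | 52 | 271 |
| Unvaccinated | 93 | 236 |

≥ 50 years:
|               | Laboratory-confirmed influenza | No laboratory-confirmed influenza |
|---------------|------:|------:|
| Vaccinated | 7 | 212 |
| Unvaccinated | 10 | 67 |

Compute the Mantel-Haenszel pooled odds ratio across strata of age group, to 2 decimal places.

OR_MH = Σ(aᵢdᵢ/nᵢ) / Σ(bᵢcᵢ/nᵢ), where nᵢ is the stratum total.
Stratum 1 (< 50 years): n = 652; a·d/n = 52·236/652 = 18.8221; b·c/n = 271·93/652 = 38.6549
Stratum 2 (≥ 50 years): n = 296; a·d/n = 7·67/296 = 1.5845; b·c/n = 212·10/296 = 7.1622
OR_MH = (18.8221 + 1.5845) / (38.6549 + 7.1622) = 20.4065 / 45.8171 = 0.44539

0.45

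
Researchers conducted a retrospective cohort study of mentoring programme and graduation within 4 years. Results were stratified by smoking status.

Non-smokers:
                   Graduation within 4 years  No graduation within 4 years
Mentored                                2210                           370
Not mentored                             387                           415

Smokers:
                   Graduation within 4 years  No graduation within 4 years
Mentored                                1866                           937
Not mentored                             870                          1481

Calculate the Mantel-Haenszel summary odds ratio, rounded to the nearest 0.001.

OR_MH = Σ(aᵢdᵢ/nᵢ) / Σ(bᵢcᵢ/nᵢ), where nᵢ is the stratum total.
Stratum 1 (Non-smokers): n = 3382; a·d/n = 2210·415/3382 = 271.1857; b·c/n = 370·387/3382 = 42.3389
Stratum 2 (Smokers): n = 5154; a·d/n = 1866·1481/5154 = 536.1944; b·c/n = 937·870/5154 = 158.1665
OR_MH = (271.1857 + 536.1944) / (42.3389 + 158.1665) = 807.3801 / 200.5053 = 4.02673

4.027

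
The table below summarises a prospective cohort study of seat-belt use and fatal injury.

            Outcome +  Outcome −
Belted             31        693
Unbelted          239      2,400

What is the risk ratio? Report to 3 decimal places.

0.473

Cells: a = 31, b = 693, c = 239, d = 2400.
Risk in exposed = 31/724 = 0.04282; risk in unexposed = 239/2639 = 0.09056.
RR = 0.04282 / 0.09056 = 0.47279
The risk is 53% lower among the exposed than among the unexposed.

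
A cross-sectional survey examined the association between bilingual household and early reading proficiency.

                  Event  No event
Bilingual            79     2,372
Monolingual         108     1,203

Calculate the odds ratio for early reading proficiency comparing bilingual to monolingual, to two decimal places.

0.37

Cells: a = 79, b = 2372, c = 108, d = 1203.
OR = (a·d)/(b·c) = (79 × 1203) / (2372 × 108) = 95037 / 256176 = 0.37098
Exposure is associated with lower odds of early reading proficiency (OR = 0.37 < 1).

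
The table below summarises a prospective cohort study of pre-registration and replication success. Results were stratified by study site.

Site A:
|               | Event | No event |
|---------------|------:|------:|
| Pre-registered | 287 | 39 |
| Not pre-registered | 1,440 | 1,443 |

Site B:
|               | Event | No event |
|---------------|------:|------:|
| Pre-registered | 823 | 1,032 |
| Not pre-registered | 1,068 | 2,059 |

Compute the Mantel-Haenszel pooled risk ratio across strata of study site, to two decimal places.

1.42

RR_MH = Σ(aᵢ·n₀ᵢ/nᵢ) / Σ(cᵢ·n₁ᵢ/nᵢ), with n₁ᵢ = aᵢ+bᵢ (exposed), n₀ᵢ = cᵢ+dᵢ (unexposed), nᵢ = n₁ᵢ+n₀ᵢ.
Stratum 1 (Site A): n₁ = 326, n₀ = 2883, n = 3209; a·n₀/n = 287·2883/3209 = 257.8439; c·n₁/n = 1440·326/3209 = 146.2886
Stratum 2 (Site B): n₁ = 1855, n₀ = 3127, n = 4982; a·n₀/n = 823·3127/4982 = 516.5638; c·n₁/n = 1068·1855/4982 = 397.6596
RR_MH = (257.8439 + 516.5638) / (146.2886 + 397.6596) = 774.4077 / 543.9481 = 1.42368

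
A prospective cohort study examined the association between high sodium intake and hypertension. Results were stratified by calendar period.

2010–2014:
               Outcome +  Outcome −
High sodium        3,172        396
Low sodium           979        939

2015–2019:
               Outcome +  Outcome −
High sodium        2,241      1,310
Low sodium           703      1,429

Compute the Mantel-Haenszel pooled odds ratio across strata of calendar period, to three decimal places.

4.754

OR_MH = Σ(aᵢdᵢ/nᵢ) / Σ(bᵢcᵢ/nᵢ), where nᵢ is the stratum total.
Stratum 1 (2010–2014): n = 5486; a·d/n = 3172·939/5486 = 542.9289; b·c/n = 396·979/5486 = 70.6679
Stratum 2 (2015–2019): n = 5683; a·d/n = 2241·1429/5683 = 563.5033; b·c/n = 1310·703/5683 = 162.0500
OR_MH = (542.9289 + 563.5033) / (70.6679 + 162.0500) = 1106.4322 / 232.7179 = 4.75439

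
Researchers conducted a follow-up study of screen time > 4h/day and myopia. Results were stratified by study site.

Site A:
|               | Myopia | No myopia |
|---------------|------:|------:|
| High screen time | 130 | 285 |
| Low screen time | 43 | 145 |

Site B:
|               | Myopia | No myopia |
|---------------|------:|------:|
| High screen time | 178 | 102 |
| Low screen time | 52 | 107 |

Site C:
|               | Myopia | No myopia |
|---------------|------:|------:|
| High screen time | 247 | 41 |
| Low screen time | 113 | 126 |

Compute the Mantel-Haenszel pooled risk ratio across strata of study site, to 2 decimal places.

1.74

RR_MH = Σ(aᵢ·n₀ᵢ/nᵢ) / Σ(cᵢ·n₁ᵢ/nᵢ), with n₁ᵢ = aᵢ+bᵢ (exposed), n₀ᵢ = cᵢ+dᵢ (unexposed), nᵢ = n₁ᵢ+n₀ᵢ.
Stratum 1 (Site A): n₁ = 415, n₀ = 188, n = 603; a·n₀/n = 130·188/603 = 40.5307; c·n₁/n = 43·415/603 = 29.5937
Stratum 2 (Site B): n₁ = 280, n₀ = 159, n = 439; a·n₀/n = 178·159/439 = 64.4692; c·n₁/n = 52·280/439 = 33.1663
Stratum 3 (Site C): n₁ = 288, n₀ = 239, n = 527; a·n₀/n = 247·239/527 = 112.0171; c·n₁/n = 113·288/527 = 61.7533
RR_MH = (40.5307 + 64.4692 + 112.0171) / (29.5937 + 33.1663 + 61.7533) = 217.0170 / 124.5133 = 1.74292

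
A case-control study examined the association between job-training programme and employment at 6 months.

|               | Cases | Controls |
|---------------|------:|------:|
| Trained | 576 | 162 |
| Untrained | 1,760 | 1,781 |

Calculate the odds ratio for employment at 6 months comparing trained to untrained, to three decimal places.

Cells: a = 576, b = 162, c = 1760, d = 1781.
OR = (a·d)/(b·c) = (576 × 1781) / (162 × 1760) = 1025856 / 285120 = 3.59798
The odds of employment at 6 months are about 3.60 times as high in the trained group.

3.598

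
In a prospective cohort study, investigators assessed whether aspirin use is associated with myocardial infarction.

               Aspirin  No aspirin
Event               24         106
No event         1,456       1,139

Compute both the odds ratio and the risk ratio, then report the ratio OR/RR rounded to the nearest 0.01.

Reading the table with exposure as columns: a = 24 (Aspirin, case), b = 1456 (Aspirin, non-case), c = 106 (No aspirin, case), d = 1139.
OR = (24·1139)/(1456·106) = 27336/154336 = 0.17712
Risk in exposed = 24/1480 = 0.01622; risk in unexposed = 106/1245 = 0.08514; RR = 0.19046
OR/RR = 0.17712 / 0.19046 = 0.92994
The outcome is rare in both groups, so OR ≈ RR (ratio near 1).

0.93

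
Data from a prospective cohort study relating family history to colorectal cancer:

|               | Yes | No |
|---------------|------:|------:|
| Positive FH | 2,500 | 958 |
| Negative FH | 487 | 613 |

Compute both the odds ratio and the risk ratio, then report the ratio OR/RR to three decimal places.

2.012

Cells: a = 2500, b = 958, c = 487, d = 613.
OR = (2500·613)/(958·487) = 1532500/466546 = 3.28478
Risk in exposed = 2500/3458 = 0.72296; risk in unexposed = 487/1100 = 0.44273; RR = 1.63297
OR/RR = 3.28478 / 1.63297 = 2.01153
The outcome is not rare, so the OR lies further from 1 than the RR.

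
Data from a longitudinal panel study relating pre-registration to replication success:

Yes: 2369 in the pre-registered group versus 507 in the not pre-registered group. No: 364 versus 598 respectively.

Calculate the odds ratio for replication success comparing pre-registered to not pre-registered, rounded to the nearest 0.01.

7.68

From the description: a = 2369, b = 364, c = 507, d = 598.
OR = (a·d)/(b·c) = (2369 × 598) / (364 × 507) = 1416662 / 184548 = 7.67639
The odds of replication success are about 7.68 times as high in the pre-registered group.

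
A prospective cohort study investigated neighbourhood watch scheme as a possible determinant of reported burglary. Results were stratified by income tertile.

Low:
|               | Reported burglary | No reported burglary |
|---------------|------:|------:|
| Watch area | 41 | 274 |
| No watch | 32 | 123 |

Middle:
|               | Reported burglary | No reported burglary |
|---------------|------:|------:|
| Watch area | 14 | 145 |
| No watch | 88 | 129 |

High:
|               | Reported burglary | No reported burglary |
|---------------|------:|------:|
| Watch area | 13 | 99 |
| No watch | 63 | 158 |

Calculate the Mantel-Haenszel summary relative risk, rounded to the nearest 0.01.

RR_MH = Σ(aᵢ·n₀ᵢ/nᵢ) / Σ(cᵢ·n₁ᵢ/nᵢ), with n₁ᵢ = aᵢ+bᵢ (exposed), n₀ᵢ = cᵢ+dᵢ (unexposed), nᵢ = n₁ᵢ+n₀ᵢ.
Stratum 1 (Low): n₁ = 315, n₀ = 155, n = 470; a·n₀/n = 41·155/470 = 13.5213; c·n₁/n = 32·315/470 = 21.4468
Stratum 2 (Middle): n₁ = 159, n₀ = 217, n = 376; a·n₀/n = 14·217/376 = 8.0798; c·n₁/n = 88·159/376 = 37.2128
Stratum 3 (High): n₁ = 112, n₀ = 221, n = 333; a·n₀/n = 13·221/333 = 8.6276; c·n₁/n = 63·112/333 = 21.1892
RR_MH = (13.5213 + 8.0798 + 8.6276) / (21.4468 + 37.2128 + 21.1892) = 30.2287 / 79.8488 = 0.37857

0.38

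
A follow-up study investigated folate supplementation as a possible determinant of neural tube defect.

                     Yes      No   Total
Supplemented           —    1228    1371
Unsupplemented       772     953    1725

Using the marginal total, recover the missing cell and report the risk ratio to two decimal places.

The missing cell is in the exposed row: 1371 − 1228 = 143.
So a = 143, b = 1228, c = 772, d = 953.
RR = [a/(a+b)] / [c/(c+d)] = (143/1371) / (772/1725) = 0.10430/0.44754 = 0.23306

0.23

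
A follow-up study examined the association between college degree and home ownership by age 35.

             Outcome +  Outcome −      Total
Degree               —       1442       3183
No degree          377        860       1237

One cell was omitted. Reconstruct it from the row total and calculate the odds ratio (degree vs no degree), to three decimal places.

The missing cell is in the exposed row: 3183 − 1442 = 1741.
So a = 1741, b = 1442, c = 377, d = 860.
OR = (a·d)/(b·c) = (1741 × 860) / (1442 × 377) = 1497260 / 543634 = 2.75417

2.754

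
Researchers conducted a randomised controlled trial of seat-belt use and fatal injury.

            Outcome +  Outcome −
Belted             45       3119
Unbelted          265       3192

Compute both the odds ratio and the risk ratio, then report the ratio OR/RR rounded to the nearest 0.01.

Cells: a = 45, b = 3119, c = 265, d = 3192.
OR = (45·3192)/(3119·265) = 143640/826535 = 0.17379
Risk in exposed = 45/3164 = 0.01422; risk in unexposed = 265/3457 = 0.07666; RR = 0.18554
OR/RR = 0.17379 / 0.18554 = 0.93667
The outcome is rare in both groups, so OR ≈ RR (ratio near 1).

0.94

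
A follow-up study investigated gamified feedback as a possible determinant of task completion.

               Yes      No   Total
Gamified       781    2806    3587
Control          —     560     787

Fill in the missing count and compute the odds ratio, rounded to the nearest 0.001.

The missing cell is in the unexposed row: 787 − 560 = 227.
So a = 781, b = 2806, c = 227, d = 560.
OR = (a·d)/(b·c) = (781 × 560) / (2806 × 227) = 437360 / 636962 = 0.68663

0.687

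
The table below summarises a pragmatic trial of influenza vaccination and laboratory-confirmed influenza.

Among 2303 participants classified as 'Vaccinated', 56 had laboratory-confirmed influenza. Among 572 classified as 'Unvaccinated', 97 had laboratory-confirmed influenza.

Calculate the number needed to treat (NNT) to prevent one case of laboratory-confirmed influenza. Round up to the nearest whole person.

7

Risk in treated group = 56/2303 = 0.02432; risk in control = 97/572 = 0.16958.
Absolute risk reduction = 0.16958 − 0.02432 = 0.14526
NNT = 1 / ARR = 1 / 0.14526 = 6.884 → round up → 7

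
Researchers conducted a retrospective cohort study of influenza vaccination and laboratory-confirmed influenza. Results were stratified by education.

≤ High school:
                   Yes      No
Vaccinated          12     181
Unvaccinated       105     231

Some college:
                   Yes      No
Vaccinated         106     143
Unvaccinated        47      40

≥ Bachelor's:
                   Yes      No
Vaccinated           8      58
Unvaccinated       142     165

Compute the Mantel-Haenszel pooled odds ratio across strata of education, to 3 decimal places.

0.274

OR_MH = Σ(aᵢdᵢ/nᵢ) / Σ(bᵢcᵢ/nᵢ), where nᵢ is the stratum total.
Stratum 1 (≤ High school): n = 529; a·d/n = 12·231/529 = 5.2401; b·c/n = 181·105/529 = 35.9263
Stratum 2 (Some college): n = 336; a·d/n = 106·40/336 = 12.6190; b·c/n = 143·47/336 = 20.0030
Stratum 3 (≥ Bachelor's): n = 373; a·d/n = 8·165/373 = 3.5389; b·c/n = 58·142/373 = 22.0804
OR_MH = (5.2401 + 12.6190 + 3.5389) / (35.9263 + 20.0030 + 22.0804) = 21.3980 / 78.0097 = 0.27430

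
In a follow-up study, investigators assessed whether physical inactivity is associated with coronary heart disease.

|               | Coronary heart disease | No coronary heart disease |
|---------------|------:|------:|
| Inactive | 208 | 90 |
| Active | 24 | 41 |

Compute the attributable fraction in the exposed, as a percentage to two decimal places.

Cells: a = 208, b = 90, c = 24, d = 41.
Risk in exposed = 208/298 = 0.69799; risk in unexposed = 24/65 = 0.36923.
RR = 0.69799/0.36923 = 1.89038
AR% = (RR − 1)/RR × 100 = (1.89038 − 1)/1.89038 × 100 = 47.1006%

47.10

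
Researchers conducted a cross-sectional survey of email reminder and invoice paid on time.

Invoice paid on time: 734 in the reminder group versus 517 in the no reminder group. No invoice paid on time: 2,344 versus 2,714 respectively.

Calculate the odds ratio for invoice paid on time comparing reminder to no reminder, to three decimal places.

From the description: a = 734, b = 2344, c = 517, d = 2714.
OR = (a·d)/(b·c) = (734 × 2714) / (2344 × 517) = 1992076 / 1211848 = 1.64383
The odds of invoice paid on time are about 1.64 times as high in the reminder group.

1.644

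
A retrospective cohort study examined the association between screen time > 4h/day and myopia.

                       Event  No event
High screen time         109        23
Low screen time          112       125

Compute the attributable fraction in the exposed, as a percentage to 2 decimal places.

Cells: a = 109, b = 23, c = 112, d = 125.
Risk in exposed = 109/132 = 0.82576; risk in unexposed = 112/237 = 0.47257.
RR = 0.82576/0.47257 = 1.74736
AR% = (RR − 1)/RR × 100 = (1.74736 − 1)/1.74736 × 100 = 42.7709%

42.77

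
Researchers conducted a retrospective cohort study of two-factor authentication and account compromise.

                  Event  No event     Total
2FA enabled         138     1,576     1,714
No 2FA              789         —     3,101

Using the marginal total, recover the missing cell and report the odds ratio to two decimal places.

0.26

The missing cell is in the unexposed row: 3101 − 789 = 2312.
So a = 138, b = 1576, c = 789, d = 2312.
OR = (a·d)/(b·c) = (138 × 2312) / (1576 × 789) = 319056 / 1243464 = 0.25659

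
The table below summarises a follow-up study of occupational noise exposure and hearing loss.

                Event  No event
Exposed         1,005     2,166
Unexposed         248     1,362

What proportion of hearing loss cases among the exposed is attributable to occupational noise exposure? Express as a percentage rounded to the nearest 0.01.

51.40

Cells: a = 1005, b = 2166, c = 248, d = 1362.
Risk in exposed = 1005/3171 = 0.31693; risk in unexposed = 248/1610 = 0.15404.
RR = 0.31693/0.15404 = 2.05752
AR% = (RR − 1)/RR × 100 = (2.05752 − 1)/2.05752 × 100 = 51.3978%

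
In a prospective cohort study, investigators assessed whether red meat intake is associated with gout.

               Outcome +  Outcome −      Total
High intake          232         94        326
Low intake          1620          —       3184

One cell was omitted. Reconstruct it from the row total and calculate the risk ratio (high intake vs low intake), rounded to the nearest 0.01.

1.40

The missing cell is in the unexposed row: 3184 − 1620 = 1564.
So a = 232, b = 94, c = 1620, d = 1564.
RR = [a/(a+b)] / [c/(c+d)] = (232/326) / (1620/3184) = 0.71166/0.50879 = 1.39871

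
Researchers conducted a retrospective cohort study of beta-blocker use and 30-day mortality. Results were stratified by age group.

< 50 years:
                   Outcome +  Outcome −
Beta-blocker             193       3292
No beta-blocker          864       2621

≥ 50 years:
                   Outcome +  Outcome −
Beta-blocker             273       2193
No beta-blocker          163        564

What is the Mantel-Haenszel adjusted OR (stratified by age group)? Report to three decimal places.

0.232

OR_MH = Σ(aᵢdᵢ/nᵢ) / Σ(bᵢcᵢ/nᵢ), where nᵢ is the stratum total.
Stratum 1 (< 50 years): n = 6970; a·d/n = 193·2621/6970 = 72.5758; b·c/n = 3292·864/6970 = 408.0758
Stratum 2 (≥ 50 years): n = 3193; a·d/n = 273·564/3193 = 48.2217; b·c/n = 2193·163/3193 = 111.9508
OR_MH = (72.5758 + 48.2217) / (408.0758 + 111.9508) = 120.7975 / 520.0266 = 0.23229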